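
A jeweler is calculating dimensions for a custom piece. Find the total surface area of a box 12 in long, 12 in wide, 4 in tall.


Shape: rectangular prism
l = 12 in, w = 12 in, h = 4 in
Formula: SA = 2(lw + lh + wh)
lw = 144, lh = 48, wh = 48
lw + lh + wh = 240
SA = 2 * 240
SA = 480
480 in^2


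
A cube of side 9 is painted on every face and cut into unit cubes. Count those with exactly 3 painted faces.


Large cube: 9 x 9 x 9, cut into unit cubes.
Cubes with 3 painted faces are at the corners. A cube always has 8 corners.
Count = 8
8 unit cubes


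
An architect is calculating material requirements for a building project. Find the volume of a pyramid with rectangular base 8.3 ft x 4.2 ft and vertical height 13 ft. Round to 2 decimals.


Shape: rectangular pyramid
Base: 8.3 ft x 4.2 ft, Height h = 13 ft
Formula: V = (1/3) * base_area * h
base_area = 8.3 * 4.2 = 34.86
base_area * h = 34.86 * 13 = 453.18
V = 453.18 / 3
V = 151.06
151.06 ft^3


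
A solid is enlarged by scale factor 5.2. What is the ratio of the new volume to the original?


Linear scale factor k = 5.2
Rule: under a linear scaling by k, volumes scale by k^3.
k^3 = 5.2 * 5.2 * 5.2
k^3 = 27.04 * 5.2
k^3 = 140.608
Volume scales by a factor of 140.608.
140.608 (dimensionless)


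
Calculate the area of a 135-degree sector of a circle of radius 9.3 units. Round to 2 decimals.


Shape: circular sector
Radius r = 9.3 units, Angle = 135 degrees
Formula: A = (angle/360) * pi * r^2
r^2 = 86.49
Fraction of circle = 135/360
A = (135/360) * pi * 86.49
A = 32.43375 * pi
A = 101.89
101.89 units^2


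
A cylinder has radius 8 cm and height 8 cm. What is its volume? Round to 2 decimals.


Shape: cylinder
Radius r = 8 cm, Height h = 8 cm
Formula: V = pi * r^2 * h
r^2 = 64
V = pi * 64 * 8
V = 512 * pi
V = 1608.5
1608.5 cm^3


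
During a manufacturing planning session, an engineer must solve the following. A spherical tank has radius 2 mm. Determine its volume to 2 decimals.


Shape: sphere
Radius r = 2 mm
Formula: V = (4/3) * pi * r^3
r^3 = 8
(4/3) * 8 = 10.666667
V = 10.666667 * pi
V = 33.51
33.51 mm^3


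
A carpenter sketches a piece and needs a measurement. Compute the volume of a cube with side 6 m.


Shape: cube
Side s = 6 m
Formula: V = s^3
V = 6 * 6 * 6
V = 36 * 6
V = 216
216 m^3


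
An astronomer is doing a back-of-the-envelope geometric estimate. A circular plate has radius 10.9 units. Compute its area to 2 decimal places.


Shape: circle
Radius r = 10.9 units
Formula: A = pi * r^2
r^2 = 10.9^2 = 118.81
A = pi * 118.81
A = 373.25
373.25 units^2


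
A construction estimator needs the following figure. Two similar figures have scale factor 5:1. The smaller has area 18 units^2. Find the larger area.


Linear scale factor k = 5
Original area = 18 units^2
Rule: under a linear scaling by k, areas scale by k^2.
k^2 = 5^2 = 25
New area = 18 * 25
New area = 450
450 units^2


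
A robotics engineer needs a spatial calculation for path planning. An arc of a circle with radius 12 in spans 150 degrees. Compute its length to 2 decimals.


Shape: circular arc
Radius r = 12 in, Angle = 150 degrees
Formula: L = (angle/360) * 2 * pi * r
2 * pi * r = 24 * pi
L = (150/360) * 24 * pi
L = 10 * pi
L = 31.42
31.42 in


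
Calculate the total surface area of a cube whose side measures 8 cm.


Shape: cube
Side s = 8 cm
A cube has 6 square faces.
Formula: SA = 6 * s^2
s^2 = 64
SA = 6 * 64
SA = 384
384 cm^2


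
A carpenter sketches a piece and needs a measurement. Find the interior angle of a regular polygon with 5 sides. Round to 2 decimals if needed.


Shape: regular pentagon (5 sides)
Formula: interior angle = (n - 2) * 180 / n
(n - 2) = 3
(n - 2) * 180 = 540
angle = 540 / 5
angle = 108
108 degrees


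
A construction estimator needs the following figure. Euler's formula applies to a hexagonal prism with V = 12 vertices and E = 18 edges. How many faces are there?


Polyhedron: hexagonal prism
Euler's formula for convex polyhedra: V - E + F = 2
Given: V = 12 vertices and E = 18 edges
Solve for F:
F = 2 + E - V = 2 + 18 - 12 = 8
8 faces


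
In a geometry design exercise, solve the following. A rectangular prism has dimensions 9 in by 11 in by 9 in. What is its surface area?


Shape: rectangular prism
l = 9 in, w = 11 in, h = 9 in
Formula: SA = 2(lw + lh + wh)
lw = 99, lh = 81, wh = 99
lw + lh + wh = 279
SA = 2 * 279
SA = 558
558 in^2


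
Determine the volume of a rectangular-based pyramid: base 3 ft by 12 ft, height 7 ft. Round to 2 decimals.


Shape: rectangular pyramid
Base: 3 ft x 12 ft, Height h = 7 ft
Formula: V = (1/3) * base_area * h
base_area = 3 * 12 = 36
base_area * h = 36 * 7 = 252
V = 252 / 3
V = 84
84 ft^3


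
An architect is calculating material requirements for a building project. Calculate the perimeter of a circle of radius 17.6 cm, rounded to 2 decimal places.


Shape: circle
Radius r = 17.6 cm
Formula: C = 2 * pi * r
C = 2 * pi * 17.6
C = 35.2 * pi
C = 110.58
110.58 cm


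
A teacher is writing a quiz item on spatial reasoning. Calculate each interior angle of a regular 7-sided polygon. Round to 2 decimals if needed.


Shape: regular heptagon (7 sides)
Formula: interior angle = (n - 2) * 180 / n
(n - 2) = 5
(n - 2) * 180 = 900
angle = 900 / 7
angle = 128.57
128.57 degrees


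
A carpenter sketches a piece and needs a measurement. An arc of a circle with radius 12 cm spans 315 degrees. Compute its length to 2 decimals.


Shape: circular arc
Radius r = 12 cm, Angle = 315 degrees
Formula: L = (angle/360) * 2 * pi * r
2 * pi * r = 24 * pi
L = (315/360) * 24 * pi
L = 21 * pi
L = 65.97
65.97 cm


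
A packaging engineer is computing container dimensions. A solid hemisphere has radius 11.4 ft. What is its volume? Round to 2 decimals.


Shape: hemisphere (half of a sphere)
Radius r = 11.4 ft
Formula: V = (1/2) * (4/3) * pi * r^3 = (2/3) * pi * r^3
r^3 = 1481.544
(2/3) * 1481.544 = 987.696
V = 987.696 * pi
V = 3102.94
3102.94 ft^3


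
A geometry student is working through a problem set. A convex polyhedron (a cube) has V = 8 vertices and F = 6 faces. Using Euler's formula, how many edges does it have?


Polyhedron: cube
Euler's formula for convex polyhedra: V - E + F = 2
Given: V = 8 vertices and F = 6 faces
Solve for E:
E = V + F - 2 = 8 + 6 - 2 = 12
12 edges


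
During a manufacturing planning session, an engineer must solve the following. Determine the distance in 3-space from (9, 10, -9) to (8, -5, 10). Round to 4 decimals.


3D distance between two points
P1 = (9, 10, -9), P2 = (8, -5, 10)
Formula: d = sqrt((x2-x1)^2 + (y2-y1)^2 + (z2-z1)^2)
dx = 8 - 9 = -1
dy = -5 - 10 = -15
dz = 10 - -9 = 19
dx^2 + dy^2 + dz^2 = 1 + 225 + 361 = 587
d = sqrt(587)
d = 24.2281
24.2281 units


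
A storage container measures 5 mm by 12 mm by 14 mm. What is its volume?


Shape: rectangular prism
l = 5 mm, w = 12 mm, h = 14 mm
Formula: V = l * w * h
V = 5 * 12 * 14
V = 60 * 14
V = 840
840 mm^3


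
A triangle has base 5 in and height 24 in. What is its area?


Shape: triangle
Base b = 5 in, Height h = 24 in
Formula: A = (1/2) * b * h
A = 0.5 * 5 * 24
A = 0.5 * 120
A = 60
60 in^2


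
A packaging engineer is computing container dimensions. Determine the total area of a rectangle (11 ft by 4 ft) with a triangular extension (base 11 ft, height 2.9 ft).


Composite shape: rectangle + triangle
Rectangle area = 11 * 4 = 44
Triangle area = 0.5 * 11 * 2.9 = 15.95
Total = 44 + 15.95
Total = 59.95
59.95 ft^2


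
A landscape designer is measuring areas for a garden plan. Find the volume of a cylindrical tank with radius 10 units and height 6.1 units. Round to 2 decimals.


Shape: cylinder
Radius r = 10 units, Height h = 6.1 units
Formula: V = pi * r^2 * h
r^2 = 100
V = pi * 100 * 6.1
V = 610 * pi
V = 1916.37
1916.37 units^3


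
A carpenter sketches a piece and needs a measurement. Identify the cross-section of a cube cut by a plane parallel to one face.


Solid: cube
Cutting plane: parallel to one face
Visualize the intersection of the plane with the solid's surface.
The boundary of the cut region is a square.
square


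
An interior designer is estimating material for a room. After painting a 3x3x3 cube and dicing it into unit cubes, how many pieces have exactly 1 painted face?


Large cube: 3 x 3 x 3, cut into unit cubes.
n = 3, so n - 2 = 1
Cubes with 1 painted face lie in the interior of each face.
A cube has 6 faces; each contributes (n - 2)^2 = 1 such cubes.
Count = 6 * 1 = 6
6 unit cubes


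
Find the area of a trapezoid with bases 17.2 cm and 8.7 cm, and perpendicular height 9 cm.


Shape: trapezoid
Parallel sides a = 17.2 cm, b = 8.7 cm; Height h = 9 cm
Formula: A = (a + b) * h / 2
a + b = 17.2 + 8.7 = 25.9
A = 25.9 * 9 / 2
A = 233.1 / 2
A = 116.55
116.55 cm^2


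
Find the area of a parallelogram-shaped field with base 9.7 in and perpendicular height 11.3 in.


Shape: parallelogram
Base b = 9.7 in, Height h = 11.3 in
Formula: A = b * h
A = 9.7 * 11.3
A = 109.61
109.61 in^2


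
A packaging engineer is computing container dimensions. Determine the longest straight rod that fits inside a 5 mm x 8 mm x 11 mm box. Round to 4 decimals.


Shape: rectangular box (space diagonal)
l = 5 mm, w = 8 mm, h = 11 mm
Visualize: the diagonal of the base, then a right triangle with that diagonal and the height.
Formula: d = sqrt(l^2 + w^2 + h^2)
l^2 + w^2 + h^2 = 25 + 64 + 121 = 210
d = sqrt(210)
d = 14.4914
14.4914 mm


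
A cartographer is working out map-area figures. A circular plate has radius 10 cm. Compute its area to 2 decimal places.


Shape: circle
Radius r = 10 cm
Formula: A = pi * r^2
r^2 = 10^2 = 100
A = pi * 100
A = 314.16
314.16 cm^2


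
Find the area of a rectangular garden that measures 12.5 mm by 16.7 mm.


Shape: rectangle
Length l = 12.5 mm, Width w = 16.7 mm
Formula: A = l * w
A = 12.5 * 16.7
A = 208.75
208.75 mm^2


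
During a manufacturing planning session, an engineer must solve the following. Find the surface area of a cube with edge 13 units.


Shape: cube
Side s = 13 units
A cube has 6 square faces.
Formula: SA = 6 * s^2
s^2 = 169
SA = 6 * 169
SA = 1014
1014 units^2


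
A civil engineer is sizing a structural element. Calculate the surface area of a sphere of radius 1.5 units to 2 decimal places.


Shape: sphere
Radius r = 1.5 units
Formula: SA = 4 * pi * r^2
r^2 = 2.25
SA = 4 * pi * 2.25
SA = 9 * pi
SA = 28.27
28.27 units^2


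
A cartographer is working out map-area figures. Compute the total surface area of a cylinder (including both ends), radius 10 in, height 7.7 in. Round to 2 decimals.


Shape: closed cylinder
Radius r = 10 in, Height h = 7.7 in
Formula: SA = 2*pi*r^2 + 2*pi*r*h = 2*pi*r*(r + h)
r + h = 17.7
2 * r * (r + h) = 2 * 10 * 17.7 = 354
SA = 354 * pi
SA = 1112.12
1112.12 in^2


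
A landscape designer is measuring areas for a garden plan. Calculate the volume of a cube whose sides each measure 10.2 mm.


Shape: cube
Side s = 10.2 mm
Formula: V = s^3
V = 10.2 * 10.2 * 10.2
V = 104.04 * 10.2
V = 1061.208
1061.208 mm^3


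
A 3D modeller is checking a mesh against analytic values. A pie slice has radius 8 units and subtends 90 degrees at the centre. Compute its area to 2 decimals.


Shape: circular sector
Radius r = 8 units, Angle = 90 degrees
Formula: A = (angle/360) * pi * r^2
r^2 = 64
Fraction of circle = 90/360
A = (90/360) * pi * 64
A = 16 * pi
A = 50.27
50.27 units^2


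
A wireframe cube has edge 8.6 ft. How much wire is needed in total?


Shape: cube
Side s = 8.6 ft
A cube has 12 edges, all equal.
Formula: total edge length = 12 * s
Total = 12 * 8.6
Total = 103.2
103.2 ft


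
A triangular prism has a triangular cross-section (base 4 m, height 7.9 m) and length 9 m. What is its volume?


Shape: triangular prism
Triangle base = 4 m, triangle height = 7.9 m, prism length L = 9 m
Formula: V = (1/2 * b * h_tri) * L
Cross-section area = 0.5 * 4 * 7.9 = 15.8
V = 15.8 * 9
V = 142.2
142.2 m^3


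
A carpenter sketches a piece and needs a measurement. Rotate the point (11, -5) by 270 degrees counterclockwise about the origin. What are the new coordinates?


Transformation: rotation about the origin
Original point: (11, -5)
Rule for 270 deg counterclockwise: (x, y) -> (y, -x)
Apply: (11, -5) -> (-5, -11)
(-5, -11)


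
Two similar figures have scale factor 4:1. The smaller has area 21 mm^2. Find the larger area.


Linear scale factor k = 4
Original area = 21 mm^2
Rule: under a linear scaling by k, areas scale by k^2.
k^2 = 4^2 = 16
New area = 21 * 16
New area = 336
336 mm^2


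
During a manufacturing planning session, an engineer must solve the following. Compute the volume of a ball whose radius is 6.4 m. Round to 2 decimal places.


Shape: sphere
Radius r = 6.4 m
Formula: V = (4/3) * pi * r^3
r^3 = 262.144
(4/3) * 262.144 = 349.525333
V = 349.525333 * pi
V = 1098.07
1098.07 m^3


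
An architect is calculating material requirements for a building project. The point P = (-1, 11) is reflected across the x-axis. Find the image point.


Transformation: reflection
Original point: (-1, 11)
Rule for reflection over the x-axis: (x, y) -> (x, -y)
Apply: (-1, 11) -> (-1, -11)
(-1, -11)


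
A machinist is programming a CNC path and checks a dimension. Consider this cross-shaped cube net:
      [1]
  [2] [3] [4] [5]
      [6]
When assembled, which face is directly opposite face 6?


Net: cross layout. Take square 3 as the base (bottom).
Fold the four squares in the horizontal row up around 3: 2 -> left, 4 -> right, 5 wraps to the top.
Fold 1 and 6 up from 3: 1 -> back, 6 -> front.
Opposite pairs are therefore: (1, 6), (2, 4), (3, 5).
Face 6 is opposite face 1.
face 1


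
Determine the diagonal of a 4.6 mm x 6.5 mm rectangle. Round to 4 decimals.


Shape: rectangle (diagonal via Pythagoras)
Sides: 4.6 mm and 6.5 mm
Formula: d = sqrt(l^2 + w^2)
l^2 = 21.16, w^2 = 42.25
l^2 + w^2 = 63.41
d = sqrt(63.41)
d = 7.963
7.963 mm


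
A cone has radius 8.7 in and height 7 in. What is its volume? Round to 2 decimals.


Shape: cone
Radius r = 8.7 in, Height h = 7 in
Formula: V = (1/3) * pi * r^2 * h
r^2 = 75.69
pi * r^2 * h = pi * 75.69 * 7 = 529.83 * pi
V = 529.83 * pi / 3
V = 554.84
554.84 in^3


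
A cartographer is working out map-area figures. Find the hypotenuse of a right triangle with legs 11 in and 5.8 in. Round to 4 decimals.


Shape: right triangle
Legs a = 11 in, b = 5.8 in
Formula: c = sqrt(a^2 + b^2)
a^2 = 121, b^2 = 33.64
a^2 + b^2 = 154.64
c = sqrt(154.64)
c = 12.4354
12.4354 in


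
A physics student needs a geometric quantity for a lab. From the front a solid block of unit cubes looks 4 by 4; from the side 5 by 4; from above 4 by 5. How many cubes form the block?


Orthographic views of a solid rectangular block:
Front view 4 x 4 -> length = 4, height = 4
Side view 5 x 4 -> width = 5, height = 4 (consistent)
Top view 4 x 5 -> confirms length = 4, width = 5
The block is 4 x 5 x 4.
Total unit cubes = 4 * 5 * 4 = 80
80 unit cubes


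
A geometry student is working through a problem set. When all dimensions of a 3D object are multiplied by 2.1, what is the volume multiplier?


Linear scale factor k = 2.1
Rule: under a linear scaling by k, volumes scale by k^3.
k^3 = 2.1 * 2.1 * 2.1
k^3 = 4.41 * 2.1
k^3 = 9.261
Volume scales by a factor of 9.261.
9.261 (dimensionless)


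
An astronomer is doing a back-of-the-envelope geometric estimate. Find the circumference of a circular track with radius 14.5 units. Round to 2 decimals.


Shape: circle
Radius r = 14.5 units
Formula: C = 2 * pi * r
C = 2 * pi * 14.5
C = 29 * pi
C = 91.11
91.11 units


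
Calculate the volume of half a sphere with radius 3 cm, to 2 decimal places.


Shape: hemisphere (half of a sphere)
Radius r = 3 cm
Formula: V = (1/2) * (4/3) * pi * r^3 = (2/3) * pi * r^3
r^3 = 27
(2/3) * 27 = 18
V = 18 * pi
V = 56.55
56.55 cm^3


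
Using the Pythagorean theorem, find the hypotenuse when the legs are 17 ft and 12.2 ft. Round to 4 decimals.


Shape: right triangle
Legs a = 17 ft, b = 12.2 ft
Formula: c = sqrt(a^2 + b^2)
a^2 = 289, b^2 = 148.84
a^2 + b^2 = 437.84
c = sqrt(437.84)
c = 20.9246
20.9246 ft


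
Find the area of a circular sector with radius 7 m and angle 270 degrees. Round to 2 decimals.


Shape: circular sector
Radius r = 7 m, Angle = 270 degrees
Formula: A = (angle/360) * pi * r^2
r^2 = 49
Fraction of circle = 270/360
A = (270/360) * pi * 49
A = 36.75 * pi
A = 115.45
115.45 m^2


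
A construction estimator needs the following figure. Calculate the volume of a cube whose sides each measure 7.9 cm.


Shape: cube
Side s = 7.9 cm
Formula: V = s^3
V = 7.9 * 7.9 * 7.9
V = 62.41 * 7.9
V = 493.039
493.039 cm^3


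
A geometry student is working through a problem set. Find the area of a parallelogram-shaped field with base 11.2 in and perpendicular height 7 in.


Shape: parallelogram
Base b = 11.2 in, Height h = 7 in
Formula: A = b * h
A = 11.2 * 7
A = 78.4
78.4 in^2


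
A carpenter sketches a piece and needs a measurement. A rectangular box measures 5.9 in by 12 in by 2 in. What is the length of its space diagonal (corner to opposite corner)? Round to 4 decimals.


Shape: rectangular box (space diagonal)
l = 5.9 in, w = 12 in, h = 2 in
Visualize: the diagonal of the base, then a right triangle with that diagonal and the height.
Formula: d = sqrt(l^2 + w^2 + h^2)
l^2 + w^2 + h^2 = 34.81 + 144 + 4 = 182.81
d = sqrt(182.81)
d = 13.5207
13.5207 in


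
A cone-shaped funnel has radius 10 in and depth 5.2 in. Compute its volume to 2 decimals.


Shape: cone
Radius r = 10 in, Height h = 5.2 in
Formula: V = (1/3) * pi * r^2 * h
r^2 = 100
pi * r^2 * h = pi * 100 * 5.2 = 520 * pi
V = 520 * pi / 3
V = 544.54
544.54 in^3


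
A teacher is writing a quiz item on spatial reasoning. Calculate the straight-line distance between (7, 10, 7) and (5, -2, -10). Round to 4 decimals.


3D distance between two points
P1 = (7, 10, 7), P2 = (5, -2, -10)
Formula: d = sqrt((x2-x1)^2 + (y2-y1)^2 + (z2-z1)^2)
dx = 5 - 7 = -2
dy = -2 - 10 = -12
dz = -10 - 7 = -17
dx^2 + dy^2 + dz^2 = 4 + 144 + 289 = 437
d = sqrt(437)
d = 20.9045
20.9045 units


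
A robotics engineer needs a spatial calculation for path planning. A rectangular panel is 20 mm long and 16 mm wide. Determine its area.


Shape: rectangle
Length l = 20 mm, Width w = 16 mm
Formula: A = l * w
A = 20 * 16
A = 320
320 mm^2


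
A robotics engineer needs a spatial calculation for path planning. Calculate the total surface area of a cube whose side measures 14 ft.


Shape: cube
Side s = 14 ft
A cube has 6 square faces.
Formula: SA = 6 * s^2
s^2 = 196
SA = 6 * 196
SA = 1176
1176 ft^2


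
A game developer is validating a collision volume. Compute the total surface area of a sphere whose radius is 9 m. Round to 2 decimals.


Shape: sphere
Radius r = 9 m
Formula: SA = 4 * pi * r^2
r^2 = 81
SA = 4 * pi * 81
SA = 324 * pi
SA = 1017.88
1017.88 m^2


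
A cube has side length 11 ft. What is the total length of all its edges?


Shape: cube
Side s = 11 ft
A cube has 12 edges, all equal.
Formula: total edge length = 12 * s
Total = 12 * 11
Total = 132
132 ft


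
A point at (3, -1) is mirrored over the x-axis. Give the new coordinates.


Transformation: reflection
Original point: (3, -1)
Rule for reflection over the x-axis: (x, y) -> (x, -y)
Apply: (3, -1) -> (3, 1)
(3, 1)


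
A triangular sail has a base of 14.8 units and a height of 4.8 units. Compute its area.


Shape: triangle
Base b = 14.8 units, Height h = 4.8 units
Formula: A = (1/2) * b * h
A = 0.5 * 14.8 * 4.8
A = 0.5 * 71.04
A = 35.52
35.52 units^2


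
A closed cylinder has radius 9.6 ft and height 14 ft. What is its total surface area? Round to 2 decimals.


Shape: closed cylinder
Radius r = 9.6 ft, Height h = 14 ft
Formula: SA = 2*pi*r^2 + 2*pi*r*h = 2*pi*r*(r + h)
r + h = 23.6
2 * r * (r + h) = 2 * 9.6 * 23.6 = 453.12
SA = 453.12 * pi
SA = 1423.52
1423.52 ft^2


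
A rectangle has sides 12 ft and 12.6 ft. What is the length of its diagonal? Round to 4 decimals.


Shape: rectangle (diagonal via Pythagoras)
Sides: 12 ft and 12.6 ft
Formula: d = sqrt(l^2 + w^2)
l^2 = 144, w^2 = 158.76
l^2 + w^2 = 302.76
d = sqrt(302.76)
d = 17.4
17.4 ft


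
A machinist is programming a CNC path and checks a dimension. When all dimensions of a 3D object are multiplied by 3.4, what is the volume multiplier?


Linear scale factor k = 3.4
Rule: under a linear scaling by k, volumes scale by k^3.
k^3 = 3.4 * 3.4 * 3.4
k^3 = 11.56 * 3.4
k^3 = 39.304
Volume scales by a factor of 39.304.
39.304 (dimensionless)


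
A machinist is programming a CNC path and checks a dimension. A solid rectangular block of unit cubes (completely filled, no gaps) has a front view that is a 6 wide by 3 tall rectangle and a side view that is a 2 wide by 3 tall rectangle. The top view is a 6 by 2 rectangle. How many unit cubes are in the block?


Orthographic views of a solid rectangular block:
Front view 6 x 3 -> length = 6, height = 3
Side view 2 x 3 -> width = 2, height = 3 (consistent)
Top view 6 x 2 -> confirms length = 6, width = 2
The block is 6 x 2 x 3.
Total unit cubes = 6 * 2 * 3 = 36
36 unit cubes


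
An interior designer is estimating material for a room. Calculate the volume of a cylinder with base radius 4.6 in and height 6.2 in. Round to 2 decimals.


Shape: cylinder
Radius r = 4.6 in, Height h = 6.2 in
Formula: V = pi * r^2 * h
r^2 = 21.16
V = pi * 21.16 * 6.2
V = 131.192 * pi
V = 412.15
412.15 in^3


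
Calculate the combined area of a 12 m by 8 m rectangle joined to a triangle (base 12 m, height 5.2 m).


Composite shape: rectangle + triangle
Rectangle area = 12 * 8 = 96
Triangle area = 0.5 * 12 * 5.2 = 31.2
Total = 96 + 31.2
Total = 127.2
127.2 m^2


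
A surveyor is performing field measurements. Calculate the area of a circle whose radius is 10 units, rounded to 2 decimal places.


Shape: circle
Radius r = 10 units
Formula: A = pi * r^2
r^2 = 10^2 = 100
A = pi * 100
A = 314.16
314.16 units^2


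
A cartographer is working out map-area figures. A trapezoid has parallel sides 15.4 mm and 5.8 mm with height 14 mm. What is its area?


Shape: trapezoid
Parallel sides a = 15.4 mm, b = 5.8 mm; Height h = 14 mm
Formula: A = (a + b) * h / 2
a + b = 15.4 + 5.8 = 21.2
A = 21.2 * 14 / 2
A = 296.8 / 2
A = 148.4
148.4 mm^2


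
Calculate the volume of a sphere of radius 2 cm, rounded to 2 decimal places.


Shape: sphere
Radius r = 2 cm
Formula: V = (4/3) * pi * r^3
r^3 = 8
(4/3) * 8 = 10.666667
V = 10.666667 * pi
V = 33.51
33.51 cm^3


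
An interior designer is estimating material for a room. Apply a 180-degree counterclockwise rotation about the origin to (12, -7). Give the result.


Transformation: rotation about the origin
Original point: (12, -7)
Rule for 180 deg: (x, y) -> (-x, -y)
Apply: (12, -7) -> (-12, 7)
(-12, 7)


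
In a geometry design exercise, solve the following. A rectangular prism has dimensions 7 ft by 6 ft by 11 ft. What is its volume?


Shape: rectangular prism
l = 7 ft, w = 6 ft, h = 11 ft
Formula: V = l * w * h
V = 7 * 6 * 11
V = 42 * 11
V = 462
462 ft^3


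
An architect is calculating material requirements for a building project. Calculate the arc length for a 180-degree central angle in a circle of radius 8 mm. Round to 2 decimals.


Shape: circular arc
Radius r = 8 mm, Angle = 180 degrees
Formula: L = (angle/360) * 2 * pi * r
2 * pi * r = 16 * pi
L = (180/360) * 16 * pi
L = 8 * pi
L = 25.13
25.13 mm


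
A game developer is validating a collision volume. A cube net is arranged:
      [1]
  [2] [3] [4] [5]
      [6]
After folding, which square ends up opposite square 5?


Net: cross layout. Take square 3 as the base (bottom).
Fold the four squares in the horizontal row up around 3: 2 -> left, 4 -> right, 5 wraps to the top.
Fold 1 and 6 up from 3: 1 -> back, 6 -> front.
Opposite pairs are therefore: (1, 6), (2, 4), (3, 5).
Face 5 is opposite face 3.
face 3


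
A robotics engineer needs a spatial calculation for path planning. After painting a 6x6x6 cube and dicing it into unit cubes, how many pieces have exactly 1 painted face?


Large cube: 6 x 6 x 6, cut into unit cubes.
n = 6, so n - 2 = 4
Cubes with 1 painted face lie in the interior of each face.
A cube has 6 faces; each contributes (n - 2)^2 = 16 such cubes.
Count = 6 * 16 = 96
96 unit cubes


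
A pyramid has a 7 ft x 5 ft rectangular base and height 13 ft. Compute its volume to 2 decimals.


Shape: rectangular pyramid
Base: 7 ft x 5 ft, Height h = 13 ft
Formula: V = (1/3) * base_area * h
base_area = 7 * 5 = 35
base_area * h = 35 * 13 = 455
V = 455 / 3
V = 151.67
151.67 ft^3


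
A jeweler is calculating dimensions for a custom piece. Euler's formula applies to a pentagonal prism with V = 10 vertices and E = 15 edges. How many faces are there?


Polyhedron: pentagonal prism
Euler's formula for convex polyhedra: V - E + F = 2
Given: V = 10 vertices and E = 15 edges
Solve for F:
F = 2 + E - V = 2 + 15 - 10 = 7
7 faces


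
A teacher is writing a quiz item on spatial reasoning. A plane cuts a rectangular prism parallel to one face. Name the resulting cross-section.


Solid: rectangular prism
Cutting plane: parallel to one face
Visualize the intersection of the plane with the solid's surface.
The boundary of the cut region is a rectangle.
rectangle


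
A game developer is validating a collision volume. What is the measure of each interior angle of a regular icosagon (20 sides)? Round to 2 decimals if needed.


Shape: regular icosagon (20 sides)
Formula: interior angle = (n - 2) * 180 / n
(n - 2) = 18
(n - 2) * 180 = 3240
angle = 3240 / 20
angle = 162
162 degrees


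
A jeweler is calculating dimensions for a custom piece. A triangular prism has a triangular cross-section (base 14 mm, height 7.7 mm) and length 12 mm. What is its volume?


Shape: triangular prism
Triangle base = 14 mm, triangle height = 7.7 mm, prism length L = 12 mm
Formula: V = (1/2 * b * h_tri) * L
Cross-section area = 0.5 * 14 * 7.7 = 53.9
V = 53.9 * 12
V = 646.8
646.8 mm^3


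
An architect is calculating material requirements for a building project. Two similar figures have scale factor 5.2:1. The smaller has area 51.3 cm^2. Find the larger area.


Linear scale factor k = 5.2
Original area = 51.3 cm^2
Rule: under a linear scaling by k, areas scale by k^2.
k^2 = 5.2^2 = 27.04
New area = 51.3 * 27.04
New area = 1387.152
1387.152 cm^2


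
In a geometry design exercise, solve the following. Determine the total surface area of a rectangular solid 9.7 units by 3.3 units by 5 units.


Shape: rectangular prism
l = 9.7 units, w = 3.3 units, h = 5 units
Formula: SA = 2(lw + lh + wh)
lw = 32.01, lh = 48.5, wh = 16.5
lw + lh + wh = 97.01
SA = 2 * 97.01
SA = 194.02
194.02 units^2


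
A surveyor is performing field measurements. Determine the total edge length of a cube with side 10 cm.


Shape: cube
Side s = 10 cm
A cube has 12 edges, all equal.
Formula: total edge length = 12 * s
Total = 12 * 10
Total = 120
120 cm


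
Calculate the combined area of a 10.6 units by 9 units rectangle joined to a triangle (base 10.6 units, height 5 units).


Composite shape: rectangle + triangle
Rectangle area = 10.6 * 9 = 95.4
Triangle area = 0.5 * 10.6 * 5 = 26.5
Total = 95.4 + 26.5
Total = 121.9
121.9 units^2


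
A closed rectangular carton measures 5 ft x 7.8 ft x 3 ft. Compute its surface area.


Shape: rectangular prism
l = 5 ft, w = 7.8 ft, h = 3 ft
Formula: SA = 2(lw + lh + wh)
lw = 39, lh = 15, wh = 23.4
lw + lh + wh = 77.4
SA = 2 * 77.4
SA = 154.8
154.8 ft^2


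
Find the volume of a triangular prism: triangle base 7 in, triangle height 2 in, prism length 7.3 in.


Shape: triangular prism
Triangle base = 7 in, triangle height = 2 in, prism length L = 7.3 in
Formula: V = (1/2 * b * h_tri) * L
Cross-section area = 0.5 * 7 * 2 = 7
V = 7 * 7.3
V = 51.1
51.1 in^3


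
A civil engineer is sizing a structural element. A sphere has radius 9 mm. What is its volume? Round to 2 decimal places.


Shape: sphere
Radius r = 9 mm
Formula: V = (4/3) * pi * r^3
r^3 = 729
(4/3) * 729 = 972
V = 972 * pi
V = 3053.63
3053.63 mm^3


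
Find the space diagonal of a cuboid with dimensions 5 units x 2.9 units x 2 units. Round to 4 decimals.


Shape: rectangular box (space diagonal)
l = 5 units, w = 2.9 units, h = 2 units
Visualize: the diagonal of the base, then a right triangle with that diagonal and the height.
Formula: d = sqrt(l^2 + w^2 + h^2)
l^2 + w^2 + h^2 = 25 + 8.41 + 4 = 37.41
d = sqrt(37.41)
d = 6.1164
6.1164 units


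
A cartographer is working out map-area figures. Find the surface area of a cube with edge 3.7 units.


Shape: cube
Side s = 3.7 units
A cube has 6 square faces.
Formula: SA = 6 * s^2
s^2 = 13.69
SA = 6 * 13.69
SA = 82.14
82.14 units^2


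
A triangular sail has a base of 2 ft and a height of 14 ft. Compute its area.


Shape: triangle
Base b = 2 ft, Height h = 14 ft
Formula: A = (1/2) * b * h
A = 0.5 * 2 * 14
A = 0.5 * 28
A = 14
14 ft^2


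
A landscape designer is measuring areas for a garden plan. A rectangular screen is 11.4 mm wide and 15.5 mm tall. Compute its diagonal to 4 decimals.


Shape: rectangle (diagonal via Pythagoras)
Sides: 11.4 mm and 15.5 mm
Formula: d = sqrt(l^2 + w^2)
l^2 = 129.96, w^2 = 240.25
l^2 + w^2 = 370.21
d = sqrt(370.21)
d = 19.2408
19.2408 mm


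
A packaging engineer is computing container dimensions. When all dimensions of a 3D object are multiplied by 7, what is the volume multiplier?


Linear scale factor k = 7
Rule: under a linear scaling by k, volumes scale by k^3.
k^3 = 7 * 7 * 7
k^3 = 49 * 7
k^3 = 343
Volume scales by a factor of 343.
343 (dimensionless)


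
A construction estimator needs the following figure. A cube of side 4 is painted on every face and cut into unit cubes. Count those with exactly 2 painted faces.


Large cube: 4 x 4 x 4, cut into unit cubes.
n = 4, so n - 2 = 2
Cubes with 2 painted faces lie along the edges, excluding corners.
A cube has 12 edges; each contributes (n - 2) = 2 such cubes.
Count = 12 * 2 = 24
24 unit cubes


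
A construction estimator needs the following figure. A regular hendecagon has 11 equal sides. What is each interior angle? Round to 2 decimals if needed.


Shape: regular hendecagon (11 sides)
Formula: interior angle = (n - 2) * 180 / n
(n - 2) = 9
(n - 2) * 180 = 1620
angle = 1620 / 11
angle = 147.27
147.27 degrees


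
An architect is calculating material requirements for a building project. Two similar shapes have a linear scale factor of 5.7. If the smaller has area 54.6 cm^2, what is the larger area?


Linear scale factor k = 5.7
Original area = 54.6 cm^2
Rule: under a linear scaling by k, areas scale by k^2.
k^2 = 5.7^2 = 32.49
New area = 54.6 * 32.49
New area = 1773.954
1773.954 cm^2


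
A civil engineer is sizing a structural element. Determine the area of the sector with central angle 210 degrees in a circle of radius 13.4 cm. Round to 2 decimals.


Shape: circular sector
Radius r = 13.4 cm, Angle = 210 degrees
Formula: A = (angle/360) * pi * r^2
r^2 = 179.56
Fraction of circle = 210/360
A = (210/360) * pi * 179.56
A = 104.743333 * pi
A = 329.06
329.06 cm^2


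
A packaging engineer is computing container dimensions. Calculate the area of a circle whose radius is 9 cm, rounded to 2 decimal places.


Shape: circle
Radius r = 9 cm
Formula: A = pi * r^2
r^2 = 9^2 = 81
A = pi * 81
A = 254.47
254.47 cm^2


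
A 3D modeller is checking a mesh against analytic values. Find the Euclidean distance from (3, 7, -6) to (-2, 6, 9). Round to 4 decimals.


3D distance between two points
P1 = (3, 7, -6), P2 = (-2, 6, 9)
Formula: d = sqrt((x2-x1)^2 + (y2-y1)^2 + (z2-z1)^2)
dx = -2 - 3 = -5
dy = 6 - 7 = -1
dz = 9 - -6 = 15
dx^2 + dy^2 + dz^2 = 25 + 1 + 225 = 251
d = sqrt(251)
d = 15.843
15.843 units


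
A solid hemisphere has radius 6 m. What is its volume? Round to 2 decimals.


Shape: hemisphere (half of a sphere)
Radius r = 6 m
Formula: V = (1/2) * (4/3) * pi * r^3 = (2/3) * pi * r^3
r^3 = 216
(2/3) * 216 = 144
V = 144 * pi
V = 452.39
452.39 m^3


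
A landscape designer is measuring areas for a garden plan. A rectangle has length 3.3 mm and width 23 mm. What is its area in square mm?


Shape: rectangle
Length l = 3.3 mm, Width w = 23 mm
Formula: A = l * w
A = 3.3 * 23
A = 75.9
75.9 mm^2


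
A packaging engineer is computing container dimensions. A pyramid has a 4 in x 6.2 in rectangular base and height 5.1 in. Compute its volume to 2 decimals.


Shape: rectangular pyramid
Base: 4 in x 6.2 in, Height h = 5.1 in
Formula: V = (1/3) * base_area * h
base_area = 4 * 6.2 = 24.8
base_area * h = 24.8 * 5.1 = 126.48
V = 126.48 / 3
V = 42.16
42.16 in^3


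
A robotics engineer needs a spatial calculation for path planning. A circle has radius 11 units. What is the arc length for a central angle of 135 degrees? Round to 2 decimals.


Shape: circular arc
Radius r = 11 units, Angle = 135 degrees
Formula: L = (angle/360) * 2 * pi * r
2 * pi * r = 22 * pi
L = (135/360) * 22 * pi
L = 8.25 * pi
L = 25.92
25.92 units


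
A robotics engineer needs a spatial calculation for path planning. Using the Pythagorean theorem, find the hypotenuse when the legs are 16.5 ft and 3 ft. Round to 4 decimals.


Shape: right triangle
Legs a = 16.5 ft, b = 3 ft
Formula: c = sqrt(a^2 + b^2)
a^2 = 272.25, b^2 = 9
a^2 + b^2 = 281.25
c = sqrt(281.25)
c = 16.7705
16.7705 ft


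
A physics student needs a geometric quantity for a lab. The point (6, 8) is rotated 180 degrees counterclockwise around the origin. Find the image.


Transformation: rotation about the origin
Original point: (6, 8)
Rule for 180 deg: (x, y) -> (-x, -y)
Apply: (6, 8) -> (-6, -8)
(-6, -8)


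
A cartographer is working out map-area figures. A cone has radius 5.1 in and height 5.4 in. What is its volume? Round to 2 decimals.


Shape: cone
Radius r = 5.1 in, Height h = 5.4 in
Formula: V = (1/3) * pi * r^2 * h
r^2 = 26.01
pi * r^2 * h = pi * 26.01 * 5.4 = 140.454 * pi
V = 140.454 * pi / 3
V = 147.08
147.08 in^3


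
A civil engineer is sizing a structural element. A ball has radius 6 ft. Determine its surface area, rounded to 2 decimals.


Shape: sphere
Radius r = 6 ft
Formula: SA = 4 * pi * r^2
r^2 = 36
SA = 4 * pi * 36
SA = 144 * pi
SA = 452.39
452.39 ft^2


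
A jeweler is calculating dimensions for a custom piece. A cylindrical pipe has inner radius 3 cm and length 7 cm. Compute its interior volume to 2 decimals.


Shape: cylinder
Radius r = 3 cm, Height h = 7 cm
Formula: V = pi * r^2 * h
r^2 = 9
V = pi * 9 * 7
V = 63 * pi
V = 197.92
197.92 cm^3


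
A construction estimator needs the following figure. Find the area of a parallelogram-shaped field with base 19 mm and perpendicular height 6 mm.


Shape: parallelogram
Base b = 19 mm, Height h = 6 mm
Formula: A = b * h
A = 19 * 6
A = 114
114 mm^2


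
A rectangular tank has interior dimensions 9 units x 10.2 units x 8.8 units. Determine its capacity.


Shape: rectangular prism
l = 9 units, w = 10.2 units, h = 8.8 units
Formula: V = l * w * h
V = 9 * 10.2 * 8.8
V = 91.8 * 8.8
V = 807.84
807.84 units^3


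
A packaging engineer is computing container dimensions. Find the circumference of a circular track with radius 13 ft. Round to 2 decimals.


Shape: circle
Radius r = 13 ft
Formula: C = 2 * pi * r
C = 2 * pi * 13
C = 26 * pi
C = 81.68
81.68 ft


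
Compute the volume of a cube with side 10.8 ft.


Shape: cube
Side s = 10.8 ft
Formula: V = s^3
V = 10.8 * 10.8 * 10.8
V = 116.64 * 10.8
V = 1259.712
1259.712 ft^3


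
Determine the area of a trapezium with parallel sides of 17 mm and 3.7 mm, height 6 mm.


Shape: trapezoid
Parallel sides a = 17 mm, b = 3.7 mm; Height h = 6 mm
Formula: A = (a + b) * h / 2
a + b = 17 + 3.7 = 20.7
A = 20.7 * 6 / 2
A = 124.2 / 2
A = 62.1
62.1 mm^2


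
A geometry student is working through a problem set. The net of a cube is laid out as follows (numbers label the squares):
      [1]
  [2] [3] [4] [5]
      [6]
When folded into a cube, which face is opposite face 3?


Net: cross layout. Take square 3 as the base (bottom).
Fold the four squares in the horizontal row up around 3: 2 -> left, 4 -> right, 5 wraps to the top.
Fold 1 and 6 up from 3: 1 -> back, 6 -> front.
Opposite pairs are therefore: (1, 6), (2, 4), (3, 5).
Face 3 is opposite face 5.
face 5


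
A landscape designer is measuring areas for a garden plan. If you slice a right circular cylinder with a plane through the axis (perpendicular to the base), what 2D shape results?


Solid: right circular cylinder
Cutting plane: through the axis (perpendicular to the base)
Visualize the intersection of the plane with the solid's surface.
The boundary of the cut region is a rectangle.
rectangle


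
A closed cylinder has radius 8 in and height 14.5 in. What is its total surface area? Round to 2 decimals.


Shape: closed cylinder
Radius r = 8 in, Height h = 14.5 in
Formula: SA = 2*pi*r^2 + 2*pi*r*h = 2*pi*r*(r + h)
r + h = 22.5
2 * r * (r + h) = 2 * 8 * 22.5 = 360
SA = 360 * pi
SA = 1130.97
1130.97 in^2


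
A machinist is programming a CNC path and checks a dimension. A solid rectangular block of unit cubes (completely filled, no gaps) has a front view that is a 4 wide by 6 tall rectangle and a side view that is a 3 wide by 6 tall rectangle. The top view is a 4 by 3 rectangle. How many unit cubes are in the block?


Orthographic views of a solid rectangular block:
Front view 4 x 6 -> length = 4, height = 6
Side view 3 x 6 -> width = 3, height = 6 (consistent)
Top view 4 x 3 -> confirms length = 4, width = 3
The block is 4 x 3 x 6.
Total unit cubes = 4 * 3 * 6 = 72
72 unit cubes


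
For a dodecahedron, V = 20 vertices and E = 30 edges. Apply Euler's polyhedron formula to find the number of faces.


Polyhedron: dodecahedron
Euler's formula for convex polyhedra: V - E + F = 2
Given: V = 20 vertices and E = 30 edges
Solve for F:
F = 2 + E - V = 2 + 30 - 20 = 12
12 faces


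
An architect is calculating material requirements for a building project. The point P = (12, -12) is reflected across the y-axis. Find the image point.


Transformation: reflection
Original point: (12, -12)
Rule for reflection over the y-axis: (x, y) -> (-x, y)
Apply: (12, -12) -> (-12, -12)
(-12, -12)


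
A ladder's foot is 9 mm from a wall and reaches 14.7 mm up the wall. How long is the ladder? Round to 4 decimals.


Shape: right triangle
Legs a = 9 mm, b = 14.7 mm
Formula: c = sqrt(a^2 + b^2)
a^2 = 81, b^2 = 216.09
a^2 + b^2 = 297.09
c = sqrt(297.09)
c = 17.2363
17.2363 mm


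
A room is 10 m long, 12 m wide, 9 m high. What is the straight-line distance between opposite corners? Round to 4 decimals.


Shape: rectangular box (space diagonal)
l = 10 m, w = 12 m, h = 9 m
Visualize: the diagonal of the base, then a right triangle with that diagonal and the height.
Formula: d = sqrt(l^2 + w^2 + h^2)
l^2 + w^2 + h^2 = 100 + 144 + 81 = 325
d = sqrt(325)
d = 18.0278
18.0278 m


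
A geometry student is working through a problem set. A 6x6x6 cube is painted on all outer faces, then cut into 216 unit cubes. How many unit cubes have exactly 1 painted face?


Large cube: 6 x 6 x 6, cut into unit cubes.
n = 6, so n - 2 = 4
Cubes with 1 painted face lie in the interior of each face.
A cube has 6 faces; each contributes (n - 2)^2 = 16 such cubes.
Count = 6 * 16 = 96
96 unit cubes


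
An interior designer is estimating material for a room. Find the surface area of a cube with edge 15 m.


Shape: cube
Side s = 15 m
A cube has 6 square faces.
Formula: SA = 6 * s^2
s^2 = 225
SA = 6 * 225
SA = 1350
1350 m^2


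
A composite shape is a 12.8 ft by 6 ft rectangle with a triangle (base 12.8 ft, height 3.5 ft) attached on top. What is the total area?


Composite shape: rectangle + triangle
Rectangle area = 12.8 * 6 = 76.8
Triangle area = 0.5 * 12.8 * 3.5 = 22.4
Total = 76.8 + 22.4
Total = 99.2
99.2 ft^2
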